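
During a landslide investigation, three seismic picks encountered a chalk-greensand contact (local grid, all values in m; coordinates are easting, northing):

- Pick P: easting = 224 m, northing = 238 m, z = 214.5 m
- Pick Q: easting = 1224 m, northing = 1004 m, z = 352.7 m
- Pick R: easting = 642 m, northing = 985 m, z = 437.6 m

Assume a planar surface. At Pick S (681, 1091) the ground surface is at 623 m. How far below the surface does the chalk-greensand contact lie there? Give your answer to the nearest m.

151 m

Two edge vectors: Pick P→Pick Q = (1000, 766, 138.2), Pick P→Pick R = (418, 747, 223.1).
Normal n = (Pick P→Pick Q) × (Pick P→Pick R) = (67659.2, -165332.4, 426812).
So ∂z/∂easting = −n_x/n_z = −0.15852 and ∂z/∂northing = −n_y/n_z = 0.38737.
Intercept c from Pick P: 214.5 + 35.51 − 92.19 = 157.82.
At (681, 1091): z_contact = −108.0 + 422.6 + 157.82 = 472.5 m.
Depth below ground = 623 − 472.5 = 151 m.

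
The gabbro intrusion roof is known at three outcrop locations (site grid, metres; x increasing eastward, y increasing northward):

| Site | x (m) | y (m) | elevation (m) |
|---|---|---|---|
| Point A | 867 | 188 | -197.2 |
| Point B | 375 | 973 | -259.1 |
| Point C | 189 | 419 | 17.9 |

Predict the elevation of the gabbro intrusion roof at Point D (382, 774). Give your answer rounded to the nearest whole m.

-192 m

Let the plane be z = a·x + b·y + c.
Point B−Point A: −492a + 785b = −61.9;  Point C−Point A: −678a + 231b = 215.1.
Solving gives a = −0.43756, b = −0.35309.
Then c = -197.2 − a·867 − b·188 = 248.54.
At (382, 774): z = −167.1 − 273.3 + 248.54 = -191.9 m.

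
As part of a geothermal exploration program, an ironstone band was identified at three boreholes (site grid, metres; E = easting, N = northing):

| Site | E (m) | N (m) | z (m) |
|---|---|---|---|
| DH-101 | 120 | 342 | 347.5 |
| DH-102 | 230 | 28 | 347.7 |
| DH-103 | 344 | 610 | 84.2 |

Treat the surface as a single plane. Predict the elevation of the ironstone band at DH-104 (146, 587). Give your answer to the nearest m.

255 m

Let the plane be z = a·E + b·N + c.
DH-102−DH-101: 110a − 314b = 0.2;  DH-103−DH-101: 224a + 268b = −263.3.
Solving gives a = −0.82775, b = −0.29061.
Then c = 347.5 − a·120 − b·342 = 546.22.
At (146, 587): z = −120.9 − 170.6 + 546.22 = 254.8 m.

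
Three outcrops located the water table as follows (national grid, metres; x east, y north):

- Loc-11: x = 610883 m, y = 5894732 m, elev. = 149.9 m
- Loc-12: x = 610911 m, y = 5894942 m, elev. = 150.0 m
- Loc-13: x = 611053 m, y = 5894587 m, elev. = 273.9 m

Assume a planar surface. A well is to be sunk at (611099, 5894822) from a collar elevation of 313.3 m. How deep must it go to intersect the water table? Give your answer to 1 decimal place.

29.7 m

Two edge vectors: Loc-11→Loc-12 = (28, 210, 0.1), Loc-11→Loc-13 = (170, -145, 124).
Normal n = (Loc-11→Loc-12) × (Loc-11→Loc-13) = (26054.5, -3455, -39760).
So ∂z/∂x = −n_x/n_z = 0.655294266 and ∂z/∂y = −n_y/n_z = −0.086896378.
Intercept c from Loc-11: 149.9 − 400308.13 + 512230.86 = 112072.63.
At (611099, 5894822): z_contact = 400449.67 − 512238.68 + 112072.63 = 283.62 m.
Depth below ground = 313.3 − 283.62 = 29.7 m.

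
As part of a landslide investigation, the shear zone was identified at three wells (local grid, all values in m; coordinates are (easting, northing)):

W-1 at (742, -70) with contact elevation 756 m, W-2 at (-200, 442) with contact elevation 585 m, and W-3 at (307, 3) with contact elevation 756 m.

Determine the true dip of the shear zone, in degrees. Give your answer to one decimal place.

26.1°

Let the plane be z = a·E + b·N + c.
W-2−W-1: −942a + 512b = −171;  W-3−W-1: −435a + 73b = 0.
Solving gives a = −0.08108, b = −0.48316.
Gradient magnitude |∇z| = √(a² + b²) = √(0.00657 + 0.23345) = 0.48992.
True dip = arctan(0.48992) = 26.1°, dipping toward N (azimuth ≈ 010°).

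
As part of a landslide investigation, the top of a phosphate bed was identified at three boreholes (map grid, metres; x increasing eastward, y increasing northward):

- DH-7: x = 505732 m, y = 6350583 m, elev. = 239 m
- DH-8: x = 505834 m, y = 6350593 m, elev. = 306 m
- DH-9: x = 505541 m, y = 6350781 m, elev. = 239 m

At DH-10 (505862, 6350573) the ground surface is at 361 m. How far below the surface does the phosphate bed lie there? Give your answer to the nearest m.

50 m

Let the plane be z = a·x + b·y + c.
DH-8−DH-7: 102a + 10b = 67;  DH-9−DH-7: −191a + 198b = 0.
Solving gives a = 0.60010857, b = 0.57889261.
Then c = 239 − a·505732 − b·6350583 = −3979560.66.
At (505862, 6350573): z_contact = 303572.1 + 3676299.8 − 3979560.66 = 311.2 m.
Depth below ground = 361 − 311.2 = 50 m.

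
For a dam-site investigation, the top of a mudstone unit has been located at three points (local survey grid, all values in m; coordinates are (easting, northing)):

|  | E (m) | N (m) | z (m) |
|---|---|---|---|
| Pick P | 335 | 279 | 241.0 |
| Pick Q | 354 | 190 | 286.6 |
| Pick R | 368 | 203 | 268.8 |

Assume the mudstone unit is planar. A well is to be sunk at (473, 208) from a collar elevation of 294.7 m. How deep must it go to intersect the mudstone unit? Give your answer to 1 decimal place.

98.9 m

Two edge vectors: Pick P→Pick Q = (19, -89, 45.6), Pick P→Pick R = (33, -76, 27.8).
Normal n = (Pick P→Pick Q) × (Pick P→Pick R) = (991.4, 976.6, 1493).
So ∂z/∂E = −n_x/n_z = −0.66403 and ∂z/∂N = −n_y/n_z = −0.65412.
Intercept c from Pick P: 241 + 222.45 + 182.50 = 645.95.
At (473, 208): z_contact = −314.09 − 136.06 + 645.95 = 195.81 m.
Depth below ground = 294.7 − 195.81 = 98.9 m.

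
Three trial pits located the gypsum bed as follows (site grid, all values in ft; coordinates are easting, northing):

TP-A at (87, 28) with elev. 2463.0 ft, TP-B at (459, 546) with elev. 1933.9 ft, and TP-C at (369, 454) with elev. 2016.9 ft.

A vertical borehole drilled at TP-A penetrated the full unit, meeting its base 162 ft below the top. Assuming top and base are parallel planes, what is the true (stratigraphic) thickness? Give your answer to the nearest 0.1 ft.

Let the plane be z = a·easting + b·northing + c.
TP-B−TP-A: 372a + 518b = −529.1;  TP-C−TP-A: 282a + 426b = −446.1.
Solving gives a = 0.45847, b = −1.35068.
|∇z| = √(a²+b²) = 1.42637, so dip δ = arctan(1.42637) = 54.97°.
True thickness = vertical thickness × cos δ = 162 × cos 54.97° = 93.0 ft.

93.0 ft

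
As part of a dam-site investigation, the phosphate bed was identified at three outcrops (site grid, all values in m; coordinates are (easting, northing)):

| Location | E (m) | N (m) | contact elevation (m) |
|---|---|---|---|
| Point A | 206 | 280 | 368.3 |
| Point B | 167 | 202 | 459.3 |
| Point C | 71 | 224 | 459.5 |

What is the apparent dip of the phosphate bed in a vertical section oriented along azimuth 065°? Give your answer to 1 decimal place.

33.5°

Two edge vectors: Point A→Point B = (-39, -78, 91), Point A→Point C = (-135, -56, 91.2).
Normal n = (Point A→Point B) × (Point A→Point C) = (-2017.6, -8728.2, -8346).
So ∂z/∂E = −n_x/n_z = −0.24174 and ∂z/∂N = −n_y/n_z = −1.04579.
Unit vector along 065° is (sin 65°, cos 65°) = (0.9063, 0.4226).
Slope in that direction = a·(0.9063) + b·(0.4226) = −0.66107.
Apparent dip = arctan|0.66107| = 33.5° (true dip is 47.0°, so apparent ≤ true as expected).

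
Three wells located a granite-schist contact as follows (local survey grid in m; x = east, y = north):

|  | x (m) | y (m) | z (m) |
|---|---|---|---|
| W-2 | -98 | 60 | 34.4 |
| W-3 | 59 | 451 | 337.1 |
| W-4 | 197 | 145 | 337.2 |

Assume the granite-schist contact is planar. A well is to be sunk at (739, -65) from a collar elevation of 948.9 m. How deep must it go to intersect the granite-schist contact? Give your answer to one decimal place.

Two edge vectors: W-2→W-3 = (157, 391, 302.7), W-2→W-4 = (295, 85, 302.8).
Normal n = (W-2→W-3) × (W-2→W-4) = (92665.3, 41756.9, -102000).
So ∂z/∂x = −n_x/n_z = 0.90848 and ∂z/∂y = −n_y/n_z = 0.40938.
Intercept c from W-2: 34.4 + 89.03 − 24.56 = 98.87.
At (739, -65): z_contact = 671.37 − 26.61 + 98.87 = 743.63 m.
Depth below ground = 948.9 − 743.63 = 205.3 m.

205.3 m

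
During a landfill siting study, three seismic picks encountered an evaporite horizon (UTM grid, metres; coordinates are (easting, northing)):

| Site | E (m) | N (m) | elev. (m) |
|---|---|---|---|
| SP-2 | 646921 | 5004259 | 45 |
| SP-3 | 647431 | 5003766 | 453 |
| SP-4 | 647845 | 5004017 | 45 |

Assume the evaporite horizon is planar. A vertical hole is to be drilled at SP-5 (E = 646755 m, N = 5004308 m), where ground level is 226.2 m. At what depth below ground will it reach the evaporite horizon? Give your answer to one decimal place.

Let the plane be z = a·E + b·N + c.
SP-3−SP-2: 510a − 493b = 408;  SP-4−SP-2: 924a − 242b = 0.
Solving gives a = −0.297297297, b = −1.135135135.
Then c = 45 − a·646921 − b·5004259 = 5872883.08.
At (646755, 5004308): z_contact = −192278.51 − 5680565.84 + 5872883.08 = 38.73 m.
Depth below ground = 226.2 − 38.73 = 187.5 m.

187.5 m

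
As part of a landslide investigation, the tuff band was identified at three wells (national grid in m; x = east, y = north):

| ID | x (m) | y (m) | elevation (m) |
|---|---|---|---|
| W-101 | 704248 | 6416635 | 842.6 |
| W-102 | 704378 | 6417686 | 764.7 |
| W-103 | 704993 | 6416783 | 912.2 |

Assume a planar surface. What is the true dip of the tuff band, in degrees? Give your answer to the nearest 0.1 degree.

Let the plane be z = a·x + b·y + c.
W-102−W-101: 130a + 1051b = −77.9;  W-103−W-101: 745a + 148b = 69.6.
Solving gives a = 0.11087, b = −0.08783.
Gradient magnitude |∇z| = √(a² + b²) = √(0.01229 + 0.00771) = 0.14145.
True dip = arctan(0.14145) = 8.1°, dipping toward NW (azimuth ≈ 308°).

8.1°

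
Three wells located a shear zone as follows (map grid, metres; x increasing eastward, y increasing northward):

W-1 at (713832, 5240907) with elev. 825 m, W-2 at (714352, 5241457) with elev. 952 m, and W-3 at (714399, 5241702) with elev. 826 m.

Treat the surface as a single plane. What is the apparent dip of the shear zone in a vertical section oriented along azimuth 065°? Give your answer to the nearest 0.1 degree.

Two edge vectors: W-1→W-2 = (520, 550, 127), W-1→W-3 = (567, 795, 1).
Normal n = (W-1→W-2) × (W-1→W-3) = (-100415, 71489, 101550).
So ∂z/∂x = −n_x/n_z = 0.98882 and ∂z/∂y = −n_y/n_z = −0.70398.
Unit vector along 065° is (sin 65°, cos 65°) = (0.9063, 0.4226).
Slope in that direction = a·(0.9063) + b·(0.4226) = 0.59866.
Apparent dip = arctan|0.59866| = 30.9° (true dip is 50.5°, so apparent ≤ true as expected).

30.9°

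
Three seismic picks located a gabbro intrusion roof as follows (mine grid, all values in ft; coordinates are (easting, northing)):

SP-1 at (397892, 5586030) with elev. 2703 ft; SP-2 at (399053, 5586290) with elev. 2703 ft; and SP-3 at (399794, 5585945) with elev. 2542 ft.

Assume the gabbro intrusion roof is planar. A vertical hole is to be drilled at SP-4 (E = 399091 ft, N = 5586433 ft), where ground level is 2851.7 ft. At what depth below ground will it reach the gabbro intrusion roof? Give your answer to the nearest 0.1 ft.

106.3 ft

Two edge vectors: SP-1→SP-2 = (1161, 260, 0), SP-1→SP-3 = (1902, -85, -161).
Normal n = (SP-1→SP-2) × (SP-1→SP-3) = (-41860, 186921, -593205).
So ∂z/∂E = −n_x/n_z = −0.070565825 and ∂z/∂N = −n_y/n_z = 0.315103548.
Intercept c from SP-1: 2703 + 28077.58 − 1760177.87 = −1729397.29.
At (399091, 5586433): z_contact = −28162.19 + 1760304.86 − 1729397.29 = 2745.38 ft.
Depth below ground = 2851.7 − 2745.38 = 106.3 ft.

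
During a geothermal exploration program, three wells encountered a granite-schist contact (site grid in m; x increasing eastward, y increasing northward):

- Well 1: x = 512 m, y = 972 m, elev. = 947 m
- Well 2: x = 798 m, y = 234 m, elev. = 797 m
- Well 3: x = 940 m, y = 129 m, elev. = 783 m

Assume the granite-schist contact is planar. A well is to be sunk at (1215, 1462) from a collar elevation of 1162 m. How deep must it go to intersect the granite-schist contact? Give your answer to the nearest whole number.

51 m

Two edge vectors: Well 1→Well 2 = (286, -738, -150), Well 1→Well 3 = (428, -843, -164).
Normal n = (Well 1→Well 2) × (Well 1→Well 3) = (-5418, -17296, 74766).
So ∂z/∂x = −n_x/n_z = 0.07247 and ∂z/∂y = −n_y/n_z = 0.23134.
Intercept c from Well 1: 947 − 37.10 − 224.86 = 685.04.
At (1215, 1462): z_contact = 88.0 + 338.2 + 685.04 = 1111.3 m.
Depth below ground = 1162 − 1111.3 = 51 m.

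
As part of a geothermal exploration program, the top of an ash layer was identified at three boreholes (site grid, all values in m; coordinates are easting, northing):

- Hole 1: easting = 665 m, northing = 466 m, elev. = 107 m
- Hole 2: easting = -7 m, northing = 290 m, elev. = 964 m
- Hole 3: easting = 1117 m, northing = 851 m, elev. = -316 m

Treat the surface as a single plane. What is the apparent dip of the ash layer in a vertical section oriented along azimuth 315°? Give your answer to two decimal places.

54.76°

Two edge vectors: Hole 1→Hole 2 = (-672, -176, 857), Hole 1→Hole 3 = (452, 385, -423).
Normal n = (Hole 1→Hole 2) × (Hole 1→Hole 3) = (-255497, 103108, -179168).
So ∂z/∂easting = −n_x/n_z = −1.42602 and ∂z/∂northing = −n_y/n_z = 0.57548.
Unit vector along 315° is (sin 315°, cos 315°) = (-0.7071, 0.7071).
Slope in that direction = a·(-0.7071) + b·(0.7071) = 1.41528.
Apparent dip = arctan|1.41528| = 54.76° (true dip is 57.0°, so apparent ≤ true as expected).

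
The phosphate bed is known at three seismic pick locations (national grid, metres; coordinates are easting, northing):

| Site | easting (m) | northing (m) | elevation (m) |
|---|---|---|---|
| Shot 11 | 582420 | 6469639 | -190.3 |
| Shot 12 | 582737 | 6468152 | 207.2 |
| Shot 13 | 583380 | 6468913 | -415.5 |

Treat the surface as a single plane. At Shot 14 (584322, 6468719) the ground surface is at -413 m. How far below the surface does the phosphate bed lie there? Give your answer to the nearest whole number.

Let the plane be z = a·easting + b·northing + c.
Shot 12−Shot 11: 317a − 1487b = 397.5;  Shot 13−Shot 11: 960a − 726b = −225.2.
Solving gives a = −0.52068553, b = −0.37831696.
Then c = -190.3 − a·582420 − b·6469639 = 2750641.50.
At (584322, 6468719): z_contact = −304248.0 − 2447226.1 + 2750641.50 = -832.6 m.
Depth below ground = -413 − (-832.6) = 420 m.

420 m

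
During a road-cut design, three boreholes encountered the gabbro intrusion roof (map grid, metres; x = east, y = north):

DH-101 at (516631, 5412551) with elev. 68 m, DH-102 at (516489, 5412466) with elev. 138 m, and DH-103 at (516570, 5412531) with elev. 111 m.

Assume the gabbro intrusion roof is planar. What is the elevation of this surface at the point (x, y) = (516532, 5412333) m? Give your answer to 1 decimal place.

Two edge vectors: DH-101→DH-102 = (-142, -85, 70), DH-101→DH-103 = (-61, -20, 43).
Normal n = (DH-101→DH-102) × (DH-101→DH-103) = (-2255, 1836, -2345).
So ∂z/∂x = −n_x/n_z = −0.961620469 and ∂z/∂y = −n_y/n_z = 0.782942431.
Intercept c from DH-101: 68 + 496802.94 − 4237715.84 = −3740844.89.
At (516532, 5412333): z = −496707.7 + 4237545.2 − 3740844.89 = -7.5 m.

-7.5 m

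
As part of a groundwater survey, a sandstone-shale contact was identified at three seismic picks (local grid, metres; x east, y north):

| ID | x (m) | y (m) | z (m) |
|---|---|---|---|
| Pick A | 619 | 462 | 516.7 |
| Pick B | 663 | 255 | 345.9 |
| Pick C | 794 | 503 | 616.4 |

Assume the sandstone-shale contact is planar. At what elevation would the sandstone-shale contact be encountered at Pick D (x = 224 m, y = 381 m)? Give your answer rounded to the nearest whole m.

Two edge vectors: Pick A→Pick B = (44, -207, -170.8), Pick A→Pick C = (175, 41, 99.7).
Normal n = (Pick A→Pick B) × (Pick A→Pick C) = (-13635.1, -34276.8, 38029).
So ∂z/∂x = −n_x/n_z = 0.35854 and ∂z/∂y = −n_y/n_z = 0.90133.
Intercept c from Pick A: 516.7 − 221.94 − 416.42 = −121.66.
At (224, 381): z = 80.3 + 343.4 − 121.66 = 302.1 m.

302 m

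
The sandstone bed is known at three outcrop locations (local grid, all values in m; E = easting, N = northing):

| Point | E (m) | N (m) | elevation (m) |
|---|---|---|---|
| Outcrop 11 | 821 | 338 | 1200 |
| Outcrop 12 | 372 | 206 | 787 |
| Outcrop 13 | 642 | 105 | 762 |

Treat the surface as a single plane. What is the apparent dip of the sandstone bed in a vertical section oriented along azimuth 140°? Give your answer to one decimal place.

40.6°

Let the plane be z = a·E + b·N + c.
Outcrop 12−Outcrop 11: −449a − 132b = −413;  Outcrop 13−Outcrop 11: −179a − 233b = −438.
Solving gives a = 0.47430, b = 1.51545.
Unit vector along 140° is (sin 140°, cos 140°) = (0.6428, -0.7660).
Slope in that direction = a·(0.6428) + b·(-0.7660) = −0.85603.
Apparent dip = arctan|0.85603| = 40.6° (true dip is 57.8°, so apparent ≤ true as expected).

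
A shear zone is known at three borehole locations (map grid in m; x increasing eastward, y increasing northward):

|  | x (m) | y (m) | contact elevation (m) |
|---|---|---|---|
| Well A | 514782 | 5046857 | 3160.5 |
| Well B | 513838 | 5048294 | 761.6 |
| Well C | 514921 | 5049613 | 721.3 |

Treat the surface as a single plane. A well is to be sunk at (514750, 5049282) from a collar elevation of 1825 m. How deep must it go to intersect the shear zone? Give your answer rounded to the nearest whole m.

982 m

Let the plane be z = a·x + b·y + c.
Well B−Well A: −944a + 1437b = −2398.9;  Well C−Well A: 139a + 2756b = −2439.2.
Solving gives a = 1.10881354, b = −0.94097427.
Then c = 3160.5 − a·514782 − b·5046857 = 4181325.82.
At (514750, 5049282): z_contact = 570761.8 − 4751244.4 + 4181325.82 = 843.2 m.
Depth below ground = 1825 − 843.2 = 982 m.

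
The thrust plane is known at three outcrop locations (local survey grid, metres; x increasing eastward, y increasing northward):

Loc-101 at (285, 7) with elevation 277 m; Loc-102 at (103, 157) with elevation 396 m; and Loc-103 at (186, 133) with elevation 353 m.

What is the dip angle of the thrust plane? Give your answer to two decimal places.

Two edge vectors: Loc-101→Loc-102 = (-182, 150, 119), Loc-101→Loc-103 = (-99, 126, 76).
Normal n = (Loc-101→Loc-102) × (Loc-101→Loc-103) = (-3594, 2051, -8082).
So ∂z/∂x = −n_x/n_z = −0.44469 and ∂z/∂y = −n_y/n_z = 0.25377.
Gradient magnitude |∇z| = √(a² + b²) = √(0.19775 + 0.06440) = 0.51201.
True dip = arctan(0.51201) = 27.11°, dipping toward ESE (azimuth ≈ 120°).

27.11°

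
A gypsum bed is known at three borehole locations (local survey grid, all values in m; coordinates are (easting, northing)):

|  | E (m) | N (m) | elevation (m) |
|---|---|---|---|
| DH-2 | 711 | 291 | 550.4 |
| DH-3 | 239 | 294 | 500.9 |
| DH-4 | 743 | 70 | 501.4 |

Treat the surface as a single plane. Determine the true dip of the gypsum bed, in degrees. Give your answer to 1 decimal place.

14.6°

Two edge vectors: DH-2→DH-3 = (-472, 3, -49.5), DH-2→DH-4 = (32, -221, -49).
Normal n = (DH-2→DH-3) × (DH-2→DH-4) = (-11086.5, -24712, 104216).
So ∂z/∂E = −n_x/n_z = 0.10638 and ∂z/∂N = −n_y/n_z = 0.23712.
Gradient magnitude |∇z| = √(a² + b²) = √(0.01132 + 0.05623) = 0.25989.
True dip = arctan(0.25989) = 14.6°, dipping toward SSW (azimuth ≈ 204°).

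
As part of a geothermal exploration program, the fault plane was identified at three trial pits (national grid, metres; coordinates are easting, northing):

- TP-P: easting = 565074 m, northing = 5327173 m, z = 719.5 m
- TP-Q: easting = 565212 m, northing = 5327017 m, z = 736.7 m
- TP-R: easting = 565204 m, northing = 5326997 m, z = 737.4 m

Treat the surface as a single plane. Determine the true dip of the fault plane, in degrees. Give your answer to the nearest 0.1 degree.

Let the plane be z = a·easting + b·northing + c.
TP-Q−TP-P: 138a − 156b = 17.2;  TP-R−TP-P: 130a − 176b = 17.9.
Solving gives a = 0.05858, b = −0.05843.
Gradient magnitude |∇z| = √(a² + b²) = √(0.00343 + 0.00341) = 0.08274.
True dip = arctan(0.08274) = 4.7°, dipping toward NW (azimuth ≈ 315°).

4.7°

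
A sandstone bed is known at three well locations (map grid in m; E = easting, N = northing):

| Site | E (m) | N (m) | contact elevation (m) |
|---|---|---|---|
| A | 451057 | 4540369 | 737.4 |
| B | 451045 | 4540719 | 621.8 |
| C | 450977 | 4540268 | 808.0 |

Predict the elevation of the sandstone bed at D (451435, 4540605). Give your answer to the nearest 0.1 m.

487.2 m

Two edge vectors: A→B = (-12, 350, -115.6), A→C = (-80, -101, 70.6).
Normal n = (A→B) × (A→C) = (13034.4, 10095.2, 29212).
So ∂z/∂E = −n_x/n_z = −0.446200192 and ∂z/∂N = −n_y/n_z = −0.345584007.
Intercept c from A: 737.4 + 201261.72 + 1569078.91 = 1771078.03.
At (451435, 4540605): z = −201430.4 − 1569160.5 + 1771078.03 = 487.2 m.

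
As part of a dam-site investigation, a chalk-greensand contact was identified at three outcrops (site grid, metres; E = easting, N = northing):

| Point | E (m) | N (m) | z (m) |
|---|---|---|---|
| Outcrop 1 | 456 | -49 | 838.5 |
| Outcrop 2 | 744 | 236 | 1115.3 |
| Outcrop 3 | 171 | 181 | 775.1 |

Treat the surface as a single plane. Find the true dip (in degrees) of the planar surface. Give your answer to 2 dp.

Two edge vectors: Outcrop 1→Outcrop 2 = (288, 285, 276.8), Outcrop 1→Outcrop 3 = (-285, 230, -63.4).
Normal n = (Outcrop 1→Outcrop 2) × (Outcrop 1→Outcrop 3) = (-81733, -60628.8, 147465).
So ∂z/∂E = −n_x/n_z = 0.55425 and ∂z/∂N = −n_y/n_z = 0.41114.
Gradient magnitude |∇z| = √(a² + b²) = √(0.30720 + 0.16904) = 0.69010.
True dip = arctan(0.69010) = 34.61°, dipping toward SW (azimuth ≈ 233°).

34.61°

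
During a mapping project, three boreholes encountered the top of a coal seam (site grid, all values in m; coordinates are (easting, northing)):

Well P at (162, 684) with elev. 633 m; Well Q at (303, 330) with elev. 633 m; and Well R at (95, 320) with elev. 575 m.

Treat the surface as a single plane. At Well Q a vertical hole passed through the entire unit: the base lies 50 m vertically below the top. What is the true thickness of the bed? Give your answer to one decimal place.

Let the plane be z = a·E + b·N + c.
Well Q−Well P: 141a − 354b = 0;  Well R−Well P: −67a − 364b = −58.
Solving gives a = 0.27361, b = 0.10898.
|∇z| = √(a²+b²) = 0.29451, so dip δ = arctan(0.29451) = 16.41°.
True thickness = vertical thickness × cos δ = 50 × cos 16.41° = 48.0 m.

48.0 m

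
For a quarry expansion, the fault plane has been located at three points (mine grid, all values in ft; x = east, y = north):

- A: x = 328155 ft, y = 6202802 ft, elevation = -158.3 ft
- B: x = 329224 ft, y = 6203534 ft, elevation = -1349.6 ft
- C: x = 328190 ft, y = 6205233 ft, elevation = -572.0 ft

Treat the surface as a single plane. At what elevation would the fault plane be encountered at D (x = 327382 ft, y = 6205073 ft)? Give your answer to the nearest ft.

267 ft

Two edge vectors: A→B = (1069, 732, -1191.3), A→C = (35, 2431, -413.7).
Normal n = (A→B) × (A→C) = (2593221.9, 400549.8, 2573119).
So ∂z/∂x = −n_x/n_z = −1.00781266 and ∂z/∂y = −n_y/n_z = −0.15566703.
Intercept c from A: -158.3 + 330718.76 + 965571.78 = 1296132.25.
At (327382, 6205073): z = −329939.7 − 965925.3 + 1296132.25 = 267.2 ft.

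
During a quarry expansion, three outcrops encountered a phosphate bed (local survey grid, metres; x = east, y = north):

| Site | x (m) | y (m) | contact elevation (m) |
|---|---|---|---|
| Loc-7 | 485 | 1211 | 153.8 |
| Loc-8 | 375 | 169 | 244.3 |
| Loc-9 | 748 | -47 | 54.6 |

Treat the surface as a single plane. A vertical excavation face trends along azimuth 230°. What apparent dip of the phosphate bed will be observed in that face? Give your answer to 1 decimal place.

Two edge vectors: Loc-7→Loc-8 = (-110, -1042, 90.5), Loc-7→Loc-9 = (263, -1258, -99.2).
Normal n = (Loc-7→Loc-8) × (Loc-7→Loc-9) = (217215.4, 12889.5, 412426).
So ∂z/∂x = −n_x/n_z = −0.52668 and ∂z/∂y = −n_y/n_z = −0.03125.
Unit vector along 230° is (sin 230°, cos 230°) = (-0.7660, -0.6428).
Slope in that direction = a·(-0.7660) + b·(-0.6428) = 0.42355.
Apparent dip = arctan|0.42355| = 23.0° (true dip is 27.8°, so apparent ≤ true as expected).

23.0°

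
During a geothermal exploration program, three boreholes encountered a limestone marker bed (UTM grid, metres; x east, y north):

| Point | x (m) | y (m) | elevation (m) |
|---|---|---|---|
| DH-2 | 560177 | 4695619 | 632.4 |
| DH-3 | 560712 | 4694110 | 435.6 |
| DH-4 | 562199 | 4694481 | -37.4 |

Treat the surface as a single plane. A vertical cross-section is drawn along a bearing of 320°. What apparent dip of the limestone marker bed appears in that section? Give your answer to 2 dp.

12.38°

Let the plane be z = a·x + b·y + c.
DH-3−DH-2: 535a − 1509b = −196.8;  DH-4−DH-2: 2022a − 1138b = −669.8.
Solving gives a = −0.32213, b = 0.01621.
Unit vector along 320° is (sin 320°, cos 320°) = (-0.6428, 0.7660).
Slope in that direction = a·(-0.6428) + b·(0.7660) = 0.21948.
Apparent dip = arctan|0.21948| = 12.38° (true dip is 17.9°, so apparent ≤ true as expected).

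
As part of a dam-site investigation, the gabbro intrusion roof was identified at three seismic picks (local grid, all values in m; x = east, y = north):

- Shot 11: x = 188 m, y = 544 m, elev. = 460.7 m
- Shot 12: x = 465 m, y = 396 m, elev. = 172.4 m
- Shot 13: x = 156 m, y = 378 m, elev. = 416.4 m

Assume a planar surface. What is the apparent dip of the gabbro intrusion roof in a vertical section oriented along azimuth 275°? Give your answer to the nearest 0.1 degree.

40.3°

Let the plane be z = a·x + b·y + c.
Shot 12−Shot 11: 277a − 148b = −288.3;  Shot 13−Shot 11: −32a − 166b = −44.3.
Solving gives a = −0.81433, b = 0.42385.
Unit vector along 275° is (sin 275°, cos 275°) = (-0.9962, 0.0872).
Slope in that direction = a·(-0.9962) + b·(0.0872) = 0.84818.
Apparent dip = arctan|0.84818| = 40.3° (true dip is 42.6°, so apparent ≤ true as expected).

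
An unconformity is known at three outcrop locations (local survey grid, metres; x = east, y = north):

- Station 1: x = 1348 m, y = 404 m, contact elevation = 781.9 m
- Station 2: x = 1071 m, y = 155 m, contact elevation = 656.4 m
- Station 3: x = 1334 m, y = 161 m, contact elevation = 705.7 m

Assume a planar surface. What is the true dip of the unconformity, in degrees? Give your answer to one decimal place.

19.4°

Two edge vectors: Station 1→Station 2 = (-277, -249, -125.5), Station 1→Station 3 = (-14, -243, -76.2).
Normal n = (Station 1→Station 2) × (Station 1→Station 3) = (-11522.7, -19350.4, 63825).
So ∂z/∂x = −n_x/n_z = 0.18054 and ∂z/∂y = −n_y/n_z = 0.30318.
Gradient magnitude |∇z| = √(a² + b²) = √(0.03259 + 0.09192) = 0.35286.
True dip = arctan(0.35286) = 19.4°, dipping toward SSW (azimuth ≈ 211°).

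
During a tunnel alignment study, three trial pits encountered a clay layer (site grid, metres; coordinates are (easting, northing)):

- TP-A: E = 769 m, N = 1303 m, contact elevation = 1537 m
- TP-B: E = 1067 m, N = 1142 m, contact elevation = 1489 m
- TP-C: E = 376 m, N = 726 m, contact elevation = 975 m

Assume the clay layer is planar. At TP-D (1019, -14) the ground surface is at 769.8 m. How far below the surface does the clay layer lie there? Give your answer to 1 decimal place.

209.4 m

Two edge vectors: TP-A→TP-B = (298, -161, -48), TP-A→TP-C = (-393, -577, -562).
Normal n = (TP-A→TP-B) × (TP-A→TP-C) = (62786, 186340, -235219).
So ∂z/∂E = −n_x/n_z = 0.266926 and ∂z/∂N = −n_y/n_z = 0.792198.
Intercept c from TP-A: 1537 − 205.27 − 1032.23 = 299.50.
At (1019, -14): z_contact = 272.00 − 11.09 + 299.50 = 560.41 m.
Depth below ground = 769.8 − 560.41 = 209.4 m.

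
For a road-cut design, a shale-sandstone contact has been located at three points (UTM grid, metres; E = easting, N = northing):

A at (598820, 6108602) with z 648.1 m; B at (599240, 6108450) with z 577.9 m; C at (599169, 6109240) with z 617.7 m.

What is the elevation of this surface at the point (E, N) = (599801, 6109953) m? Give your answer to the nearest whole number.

546 m

Let the plane be z = a·E + b·N + c.
B−A: 420a − 152b = −70.2;  C−A: 349a + 638b = −30.4.
Solving gives a = −0.15391641, b = 0.03654675.
Then c = 648.1 − a·598820 − b·6108602 = −130433.24.
At (599801, 6109953): z = −92319.2 + 223298.9 − 130433.24 = 546.5 m.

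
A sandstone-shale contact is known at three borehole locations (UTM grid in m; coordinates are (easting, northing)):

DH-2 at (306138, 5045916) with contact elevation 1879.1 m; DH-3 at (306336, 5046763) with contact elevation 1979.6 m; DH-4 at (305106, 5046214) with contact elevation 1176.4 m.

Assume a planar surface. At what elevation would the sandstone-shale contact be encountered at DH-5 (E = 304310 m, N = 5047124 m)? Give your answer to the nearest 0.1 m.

Let the plane be z = a·E + b·N + c.
DH-3−DH-2: 198a + 847b = 100.5;  DH-4−DH-2: −1032a + 298b = −702.7.
Solving gives a = 0.669950209, b = −0.037957664.
Then c = 1879.1 − a·306138 − b·5045916 = −11686.93.
At (304310, 5047124): z = 203872.5 − 191577.0 − 11686.93 = 608.6 m.

608.6 m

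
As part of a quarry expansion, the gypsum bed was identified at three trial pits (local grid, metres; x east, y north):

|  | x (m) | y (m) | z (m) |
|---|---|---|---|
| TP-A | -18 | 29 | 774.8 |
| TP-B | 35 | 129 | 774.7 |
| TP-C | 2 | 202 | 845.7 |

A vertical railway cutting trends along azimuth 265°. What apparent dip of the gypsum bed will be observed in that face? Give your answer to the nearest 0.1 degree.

Let the plane be z = a·x + b·y + c.
TP-B−TP-A: 53a + 100b = −0.1;  TP-C−TP-A: 20a + 173b = 70.9.
Solving gives a = −0.99139, b = 0.52444.
Unit vector along 265° is (sin 265°, cos 265°) = (-0.9962, -0.0872).
Slope in that direction = a·(-0.9962) + b·(-0.0872) = 0.94191.
Apparent dip = arctan|0.94191| = 43.3° (true dip is 48.3°, so apparent ≤ true as expected).

43.3°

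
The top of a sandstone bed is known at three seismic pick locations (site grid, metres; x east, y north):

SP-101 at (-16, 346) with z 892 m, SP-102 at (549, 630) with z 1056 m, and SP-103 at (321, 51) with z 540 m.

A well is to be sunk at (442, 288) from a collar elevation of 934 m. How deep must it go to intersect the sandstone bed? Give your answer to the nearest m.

188 m

Let the plane be z = a·x + b·y + c.
SP-102−SP-101: 565a + 284b = 164;  SP-103−SP-101: 337a − 295b = −352.
Solving gives a = −0.19661, b = 0.96861.
Then c = 892 − a·-16 − b·346 = 553.71.
At (442, 288): z_contact = −86.9 + 279.0 + 553.71 = 745.8 m.
Depth below ground = 934 − 745.8 = 188 m.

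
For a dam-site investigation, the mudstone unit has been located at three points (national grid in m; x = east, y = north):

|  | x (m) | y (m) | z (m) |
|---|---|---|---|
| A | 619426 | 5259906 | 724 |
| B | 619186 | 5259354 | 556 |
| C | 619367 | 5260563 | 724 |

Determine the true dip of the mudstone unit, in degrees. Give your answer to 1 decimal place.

Let the plane be z = a·x + b·y + c.
B−A: −240a − 552b = −168;  C−A: −59a + 657b = 0.
Solving gives a = 0.58017, b = 0.05210.
Gradient magnitude |∇z| = √(a² + b²) = √(0.33660 + 0.00271) = 0.58250.
True dip = arctan(0.58250) = 30.2°, dipping toward W (azimuth ≈ 265°).

30.2°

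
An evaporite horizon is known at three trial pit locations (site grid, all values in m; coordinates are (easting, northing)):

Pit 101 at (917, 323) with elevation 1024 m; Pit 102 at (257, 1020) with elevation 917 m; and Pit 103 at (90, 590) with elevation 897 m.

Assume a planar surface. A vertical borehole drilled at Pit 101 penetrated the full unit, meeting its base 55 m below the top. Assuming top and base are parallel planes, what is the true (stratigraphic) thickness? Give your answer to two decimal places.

54.39 m

Let the plane be z = a·E + b·N + c.
Pit 102−Pit 101: −660a + 697b = −107;  Pit 103−Pit 101: −827a + 267b = −127.
Solving gives a = 0.14980, b = −0.01167.
|∇z| = √(a²+b²) = 0.15025, so dip δ = arctan(0.15025) = 8.55°.
True thickness = vertical thickness × cos δ = 55 × cos 8.55° = 54.39 m.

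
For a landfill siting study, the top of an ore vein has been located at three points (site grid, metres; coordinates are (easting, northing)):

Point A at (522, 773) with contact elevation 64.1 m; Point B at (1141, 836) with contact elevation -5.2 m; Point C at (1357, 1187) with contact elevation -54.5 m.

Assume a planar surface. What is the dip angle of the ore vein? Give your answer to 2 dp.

7.36°

Two edge vectors: Point A→Point B = (619, 63, -69.3), Point A→Point C = (835, 414, -118.6).
Normal n = (Point A→Point B) × (Point A→Point C) = (21218.4, 15547.9, 203661).
So ∂z/∂E = −n_x/n_z = −0.10418 and ∂z/∂N = −n_y/n_z = −0.07634.
Gradient magnitude |∇z| = √(a² + b²) = √(0.01085 + 0.00583) = 0.12916.
True dip = arctan(0.12916) = 7.36°, dipping toward NE (azimuth ≈ 054°).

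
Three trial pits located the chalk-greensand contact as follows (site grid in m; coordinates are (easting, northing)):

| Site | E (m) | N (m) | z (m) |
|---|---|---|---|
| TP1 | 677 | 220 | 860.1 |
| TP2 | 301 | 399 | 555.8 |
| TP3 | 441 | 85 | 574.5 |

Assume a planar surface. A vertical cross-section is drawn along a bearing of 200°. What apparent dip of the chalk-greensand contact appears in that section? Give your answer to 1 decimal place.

34.9°

Two edge vectors: TP1→TP2 = (-376, 179, -304.3), TP1→TP3 = (-236, -135, -285.6).
Normal n = (TP1→TP2) × (TP1→TP3) = (-92202.9, -35570.8, 93004).
So ∂z/∂E = −n_x/n_z = 0.99139 and ∂z/∂N = −n_y/n_z = 0.38247.
Unit vector along 200° is (sin 200°, cos 200°) = (-0.3420, -0.9397).
Slope in that direction = a·(-0.3420) + b·(-0.9397) = −0.69847.
Apparent dip = arctan|0.69847| = 34.9° (true dip is 46.7°, so apparent ≤ true as expected).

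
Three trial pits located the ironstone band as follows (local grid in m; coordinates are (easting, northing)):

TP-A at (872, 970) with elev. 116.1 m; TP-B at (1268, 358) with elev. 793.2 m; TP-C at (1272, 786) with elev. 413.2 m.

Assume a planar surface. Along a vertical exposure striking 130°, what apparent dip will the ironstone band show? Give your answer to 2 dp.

Let the plane be z = a·E + b·N + c.
TP-B−TP-A: 396a − 612b = 677.1;  TP-C−TP-A: 400a − 184b = 297.1.
Solving gives a = 0.33291, b = −0.89096.
Unit vector along 130° is (sin 130°, cos 130°) = (0.7660, -0.6428).
Slope in that direction = a·(0.7660) + b·(-0.6428) = 0.82772.
Apparent dip = arctan|0.82772| = 39.62° (true dip is 43.6°, so apparent ≤ true as expected).

39.62°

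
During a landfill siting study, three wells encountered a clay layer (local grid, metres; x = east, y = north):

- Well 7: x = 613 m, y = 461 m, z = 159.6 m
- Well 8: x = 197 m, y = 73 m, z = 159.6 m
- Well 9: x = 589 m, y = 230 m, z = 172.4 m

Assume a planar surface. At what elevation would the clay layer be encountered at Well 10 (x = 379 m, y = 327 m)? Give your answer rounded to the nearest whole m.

Let the plane be z = a·x + b·y + c.
Well 8−Well 7: −416a − 388b = 0;  Well 9−Well 7: −24a − 231b = 12.8.
Solving gives a = 0.05723, b = −0.06136.
Then c = 159.6 − a·613 − b·461 = 152.81.
At (379, 327): z = 21.7 − 20.1 + 152.81 = 154.4 m.

154 m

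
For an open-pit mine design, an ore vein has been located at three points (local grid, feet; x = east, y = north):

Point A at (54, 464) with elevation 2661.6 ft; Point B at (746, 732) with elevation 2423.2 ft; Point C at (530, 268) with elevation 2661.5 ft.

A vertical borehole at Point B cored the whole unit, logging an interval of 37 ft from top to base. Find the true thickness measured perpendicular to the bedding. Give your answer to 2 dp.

33.54 ft

Two edge vectors: Point A→Point B = (692, 268, -238.4), Point A→Point C = (476, -196, -0.1).
Normal n = (Point A→Point B) × (Point A→Point C) = (-46753.2, -113409.2, -263200).
So ∂z/∂x = −n_x/n_z = −0.17763 and ∂z/∂y = −n_y/n_z = −0.43089.
|∇z| = √(a²+b²) = 0.46606, so dip δ = arctan(0.46606) = 24.99°.
True thickness = vertical thickness × cos δ = 37 × cos 24.99° = 33.54 ft.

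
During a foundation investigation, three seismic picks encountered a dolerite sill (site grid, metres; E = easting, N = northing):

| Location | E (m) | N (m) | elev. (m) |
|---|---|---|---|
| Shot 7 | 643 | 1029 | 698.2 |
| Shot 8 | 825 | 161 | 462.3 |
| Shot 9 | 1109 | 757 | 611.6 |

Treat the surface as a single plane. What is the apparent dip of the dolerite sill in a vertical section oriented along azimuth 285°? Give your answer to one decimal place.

5.6°

Two edge vectors: Shot 7→Shot 8 = (182, -868, -235.9), Shot 7→Shot 9 = (466, -272, -86.6).
Normal n = (Shot 7→Shot 8) × (Shot 7→Shot 9) = (11004, -94168.2, 354984).
So ∂z/∂E = −n_x/n_z = −0.03100 and ∂z/∂N = −n_y/n_z = 0.26527.
Unit vector along 285° is (sin 285°, cos 285°) = (-0.9659, 0.2588).
Slope in that direction = a·(-0.9659) + b·(0.2588) = 0.09860.
Apparent dip = arctan|0.09860| = 5.6° (true dip is 15.0°, so apparent ≤ true as expected).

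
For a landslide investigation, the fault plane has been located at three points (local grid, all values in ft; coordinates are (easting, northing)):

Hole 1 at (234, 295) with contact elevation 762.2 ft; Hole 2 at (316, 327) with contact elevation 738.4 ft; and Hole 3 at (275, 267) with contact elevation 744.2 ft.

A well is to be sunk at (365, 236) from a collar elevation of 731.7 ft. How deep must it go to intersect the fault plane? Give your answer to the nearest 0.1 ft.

Let the plane be z = a·E + b·N + c.
Hole 2−Hole 1: 82a + 32b = −23.8;  Hole 3−Hole 1: 41a − 28b = −18.
Solving gives a = −0.34435, b = 0.13864.
Then c = 762.2 − a·234 − b·295 = 801.88.
At (365, 236): z_contact = −125.69 + 32.72 + 801.88 = 708.91 ft.
Depth below ground = 731.7 − 708.91 = 22.8 ft.

22.8 ft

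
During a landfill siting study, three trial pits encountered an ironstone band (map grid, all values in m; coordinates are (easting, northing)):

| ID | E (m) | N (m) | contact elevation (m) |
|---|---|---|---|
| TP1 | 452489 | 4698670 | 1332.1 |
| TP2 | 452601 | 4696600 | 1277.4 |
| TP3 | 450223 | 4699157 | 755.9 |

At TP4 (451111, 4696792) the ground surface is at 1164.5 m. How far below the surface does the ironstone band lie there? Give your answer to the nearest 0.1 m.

271.2 m

Two edge vectors: TP1→TP2 = (112, -2070, -54.7), TP1→TP3 = (-2266, 487, -576.2).
Normal n = (TP1→TP2) × (TP1→TP3) = (1219372.9, 188484.6, -4636076).
So ∂z/∂E = −n_x/n_z = 0.263018315 and ∂z/∂N = −n_y/n_z = 0.040656063.
Intercept c from TP1: 1332.1 − 119012.89 − 191029.43 = −308710.22.
At (451111, 4696792): z_contact = 118650.46 + 190953.07 − 308710.22 = 893.31 m.
Depth below ground = 1164.5 − 893.31 = 271.2 m.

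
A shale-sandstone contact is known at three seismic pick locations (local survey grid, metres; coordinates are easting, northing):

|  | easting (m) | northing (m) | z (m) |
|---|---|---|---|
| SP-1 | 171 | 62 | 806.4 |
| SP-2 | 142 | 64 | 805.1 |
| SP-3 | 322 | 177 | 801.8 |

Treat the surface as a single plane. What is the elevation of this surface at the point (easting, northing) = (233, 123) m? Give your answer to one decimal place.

Two edge vectors: SP-1→SP-2 = (-29, 2, -1.3), SP-1→SP-3 = (151, 115, -4.6).
Normal n = (SP-1→SP-2) × (SP-1→SP-3) = (140.3, -329.7, -3637).
So ∂z/∂easting = −n_x/n_z = 0.03858 and ∂z/∂northing = −n_y/n_z = −0.09065.
Intercept c from SP-1: 806.4 − 6.60 + 5.62 = 805.42.
At (233, 123): z = 9.0 − 11.2 + 805.42 = 803.3 m.

803.3 m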